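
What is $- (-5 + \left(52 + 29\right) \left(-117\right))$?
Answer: $9482$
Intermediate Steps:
$- (-5 + \left(52 + 29\right) \left(-117\right)) = - (-5 + 81 \left(-117\right)) = - (-5 - 9477) = \left(-1\right) \left(-9482\right) = 9482$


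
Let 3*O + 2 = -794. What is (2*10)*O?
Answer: -15920/3 ≈ -5306.7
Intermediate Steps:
O = -796/3 (O = -2/3 + (1/3)*(-794) = -2/3 - 794/3 = -796/3 ≈ -265.33)
(2*10)*O = (2*10)*(-796/3) = 20*(-796/3) = -15920/3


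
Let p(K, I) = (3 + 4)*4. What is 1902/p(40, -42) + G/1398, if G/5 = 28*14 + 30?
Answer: 679519/9786 ≈ 69.438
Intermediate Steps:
G = 2110 (G = 5*(28*14 + 30) = 5*(392 + 30) = 5*422 = 2110)
p(K, I) = 28 (p(K, I) = 7*4 = 28)
1902/p(40, -42) + G/1398 = 1902/28 + 2110/1398 = 1902*(1/28) + 2110*(1/1398) = 951/14 + 1055/699 = 679519/9786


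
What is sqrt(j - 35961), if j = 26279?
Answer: I*sqrt(9682) ≈ 98.397*I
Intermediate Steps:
sqrt(j - 35961) = sqrt(26279 - 35961) = sqrt(-9682) = I*sqrt(9682)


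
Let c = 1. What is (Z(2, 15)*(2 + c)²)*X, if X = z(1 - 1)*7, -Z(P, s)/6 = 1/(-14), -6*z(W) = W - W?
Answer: 0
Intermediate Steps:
z(W) = 0 (z(W) = -(W - W)/6 = -⅙*0 = 0)
Z(P, s) = 3/7 (Z(P, s) = -6/(-14) = -6*(-1/14) = 3/7)
X = 0 (X = 0*7 = 0)
(Z(2, 15)*(2 + c)²)*X = (3*(2 + 1)²/7)*0 = ((3/7)*3²)*0 = ((3/7)*9)*0 = (27/7)*0 = 0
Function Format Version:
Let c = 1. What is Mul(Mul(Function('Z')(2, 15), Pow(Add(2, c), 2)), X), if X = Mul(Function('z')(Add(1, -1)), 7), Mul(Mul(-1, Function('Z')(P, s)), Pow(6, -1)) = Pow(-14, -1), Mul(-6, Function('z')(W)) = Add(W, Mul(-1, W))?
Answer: 0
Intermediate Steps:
Function('z')(W) = 0 (Function('z')(W) = Mul(Rational(-1, 6), Add(W, Mul(-1, W))) = Mul(Rational(-1, 6), 0) = 0)
Function('Z')(P, s) = Rational(3, 7) (Function('Z')(P, s) = Mul(-6, Pow(-14, -1)) = Mul(-6, Rational(-1, 14)) = Rational(3, 7))
X = 0 (X = Mul(0, 7) = 0)
Mul(Mul(Function('Z')(2, 15), Pow(Add(2, c), 2)), X) = Mul(Mul(Rational(3, 7), Pow(Add(2, 1), 2)), 0) = Mul(Mul(Rational(3, 7), Pow(3, 2)), 0) = Mul(Mul(Rational(3, 7), 9), 0) = Mul(Rational(27, 7), 0) = 0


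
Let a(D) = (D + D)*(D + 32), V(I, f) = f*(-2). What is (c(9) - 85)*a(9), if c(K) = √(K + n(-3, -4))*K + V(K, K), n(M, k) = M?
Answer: -76014 + 6642*√6 ≈ -59745.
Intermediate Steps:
V(I, f) = -2*f
a(D) = 2*D*(32 + D) (a(D) = (2*D)*(32 + D) = 2*D*(32 + D))
c(K) = -2*K + K*√(-3 + K) (c(K) = √(K - 3)*K - 2*K = √(-3 + K)*K - 2*K = K*√(-3 + K) - 2*K = -2*K + K*√(-3 + K))
(c(9) - 85)*a(9) = (9*(-2 + √(-3 + 9)) - 85)*(2*9*(32 + 9)) = (9*(-2 + √6) - 85)*(2*9*41) = ((-18 + 9*√6) - 85)*738 = (-103 + 9*√6)*738 = -76014 + 6642*√6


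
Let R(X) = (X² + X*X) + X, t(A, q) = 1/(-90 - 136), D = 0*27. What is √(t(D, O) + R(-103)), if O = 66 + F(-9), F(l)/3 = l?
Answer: 3*√119829946/226 ≈ 145.31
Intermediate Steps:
F(l) = 3*l
O = 39 (O = 66 + 3*(-9) = 66 - 27 = 39)
D = 0
t(A, q) = -1/226 (t(A, q) = 1/(-226) = -1/226)
R(X) = X + 2*X² (R(X) = (X² + X²) + X = 2*X² + X = X + 2*X²)
√(t(D, O) + R(-103)) = √(-1/226 - 103*(1 + 2*(-103))) = √(-1/226 - 103*(1 - 206)) = √(-1/226 - 103*(-205)) = √(-1/226 + 21115) = √(4771989/226) = 3*√119829946/226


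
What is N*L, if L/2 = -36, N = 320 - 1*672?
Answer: 25344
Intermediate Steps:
N = -352 (N = 320 - 672 = -352)
L = -72 (L = 2*(-36) = -72)
N*L = -352*(-72) = 25344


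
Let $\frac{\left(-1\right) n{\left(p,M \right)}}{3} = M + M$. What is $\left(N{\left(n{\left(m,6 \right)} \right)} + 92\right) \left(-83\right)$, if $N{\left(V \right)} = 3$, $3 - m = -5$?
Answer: $-7885$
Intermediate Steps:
$m = 8$ ($m = 3 - -5 = 3 + 5 = 8$)
$n{\left(p,M \right)} = - 6 M$ ($n{\left(p,M \right)} = - 3 \left(M + M\right) = - 3 \cdot 2 M = - 6 M$)
$\left(N{\left(n{\left(m,6 \right)} \right)} + 92\right) \left(-83\right) = \left(3 + 92\right) \left(-83\right) = 95 \left(-83\right) = -7885$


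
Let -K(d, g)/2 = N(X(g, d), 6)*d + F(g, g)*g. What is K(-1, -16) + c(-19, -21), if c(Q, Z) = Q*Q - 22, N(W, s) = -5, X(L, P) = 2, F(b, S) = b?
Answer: -183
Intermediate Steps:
c(Q, Z) = -22 + Q**2 (c(Q, Z) = Q**2 - 22 = -22 + Q**2)
K(d, g) = -2*g**2 + 10*d (K(d, g) = -2*(-5*d + g*g) = -2*(-5*d + g**2) = -2*(g**2 - 5*d) = -2*g**2 + 10*d)
K(-1, -16) + c(-19, -21) = (-2*(-16)**2 + 10*(-1)) + (-22 + (-19)**2) = (-2*256 - 10) + (-22 + 361) = (-512 - 10) + 339 = -522 + 339 = -183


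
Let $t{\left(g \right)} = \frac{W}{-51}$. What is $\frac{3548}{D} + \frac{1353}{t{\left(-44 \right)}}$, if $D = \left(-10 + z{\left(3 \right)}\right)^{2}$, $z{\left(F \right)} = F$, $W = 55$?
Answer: $- \frac{289637}{245} \approx -1182.2$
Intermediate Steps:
$t{\left(g \right)} = - \frac{55}{51}$ ($t{\left(g \right)} = \frac{55}{-51} = 55 \left(- \frac{1}{51}\right) = - \frac{55}{51}$)
$D = 49$ ($D = \left(-10 + 3\right)^{2} = \left(-7\right)^{2} = 49$)
$\frac{3548}{D} + \frac{1353}{t{\left(-44 \right)}} = \frac{3548}{49} + \frac{1353}{- \frac{55}{51}} = 3548 \cdot \frac{1}{49} + 1353 \left(- \frac{51}{55}\right) = \frac{3548}{49} - \frac{6273}{5} = - \frac{289637}{245}$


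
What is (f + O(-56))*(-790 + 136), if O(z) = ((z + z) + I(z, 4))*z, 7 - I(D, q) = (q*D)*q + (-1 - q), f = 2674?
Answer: 27403908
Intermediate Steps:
I(D, q) = 8 + q - D*q**2 (I(D, q) = 7 - ((q*D)*q + (-1 - q)) = 7 - ((D*q)*q + (-1 - q)) = 7 - (D*q**2 + (-1 - q)) = 7 - (-1 - q + D*q**2) = 7 + (1 + q - D*q**2) = 8 + q - D*q**2)
O(z) = z*(12 - 14*z) (O(z) = ((z + z) + (8 + 4 - 1*z*4**2))*z = (2*z + (8 + 4 - 1*z*16))*z = (2*z + (8 + 4 - 16*z))*z = (2*z + (12 - 16*z))*z = (12 - 14*z)*z = z*(12 - 14*z))
(f + O(-56))*(-790 + 136) = (2674 + 2*(-56)*(6 - 7*(-56)))*(-790 + 136) = (2674 + 2*(-56)*(6 + 392))*(-654) = (2674 + 2*(-56)*398)*(-654) = (2674 - 44576)*(-654) = -41902*(-654) = 27403908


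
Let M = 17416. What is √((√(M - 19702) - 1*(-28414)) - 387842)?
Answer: √(-359428 + 3*I*√254) ≈ 0.04 + 599.52*I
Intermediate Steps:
√((√(M - 19702) - 1*(-28414)) - 387842) = √((√(17416 - 19702) - 1*(-28414)) - 387842) = √((√(-2286) + 28414) - 387842) = √((3*I*√254 + 28414) - 387842) = √((28414 + 3*I*√254) - 387842) = √(-359428 + 3*I*√254)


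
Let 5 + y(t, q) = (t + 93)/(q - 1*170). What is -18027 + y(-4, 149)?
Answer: -378761/21 ≈ -18036.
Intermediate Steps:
y(t, q) = -5 + (93 + t)/(-170 + q) (y(t, q) = -5 + (t + 93)/(q - 1*170) = -5 + (93 + t)/(q - 170) = -5 + (93 + t)/(-170 + q))
-18027 + y(-4, 149) = -18027 + (943 - 4 - 5*149)/(-170 + 149) = -18027 + (943 - 4 - 745)/(-21) = -18027 - 1/21*194 = -18027 - 194/21 = -378761/21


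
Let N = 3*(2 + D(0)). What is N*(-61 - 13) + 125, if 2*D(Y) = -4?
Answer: 125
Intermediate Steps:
D(Y) = -2 (D(Y) = (½)*(-4) = -2)
N = 0 (N = 3*(2 - 2) = 3*0 = 0)
N*(-61 - 13) + 125 = 0*(-61 - 13) + 125 = 0*(-74) + 125 = 0 + 125 = 125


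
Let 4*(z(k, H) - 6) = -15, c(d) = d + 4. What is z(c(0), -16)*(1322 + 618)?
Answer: 4365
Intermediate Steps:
c(d) = 4 + d
z(k, H) = 9/4 (z(k, H) = 6 + (¼)*(-15) = 6 - 15/4 = 9/4)
z(c(0), -16)*(1322 + 618) = 9*(1322 + 618)/4 = (9/4)*1940 = 4365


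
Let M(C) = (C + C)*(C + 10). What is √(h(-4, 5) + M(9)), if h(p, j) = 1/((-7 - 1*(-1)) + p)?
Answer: √34190/10 ≈ 18.491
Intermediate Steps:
h(p, j) = 1/(-6 + p) (h(p, j) = 1/((-7 + 1) + p) = 1/(-6 + p))
M(C) = 2*C*(10 + C) (M(C) = (2*C)*(10 + C) = 2*C*(10 + C))
√(h(-4, 5) + M(9)) = √(1/(-6 - 4) + 2*9*(10 + 9)) = √(1/(-10) + 2*9*19) = √(-⅒ + 342) = √(3419/10) = √34190/10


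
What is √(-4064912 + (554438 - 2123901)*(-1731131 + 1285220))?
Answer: √699836750881 ≈ 8.3656e+5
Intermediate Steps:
√(-4064912 + (554438 - 2123901)*(-1731131 + 1285220)) = √(-4064912 - 1569463*(-445911)) = √(-4064912 + 699840815793) = √699836750881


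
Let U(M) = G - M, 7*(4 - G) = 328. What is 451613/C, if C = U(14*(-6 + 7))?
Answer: -3161291/398 ≈ -7942.9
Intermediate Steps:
G = -300/7 (G = 4 - 1/7*328 = 4 - 328/7 = -300/7 ≈ -42.857)
U(M) = -300/7 - M
C = -398/7 (C = -300/7 - 14*(-6 + 7) = -300/7 - 14 = -398/7 ≈ -56.857)
451613/C = 451613/(-398/7) = 451613*(-7/398) = -3161291/398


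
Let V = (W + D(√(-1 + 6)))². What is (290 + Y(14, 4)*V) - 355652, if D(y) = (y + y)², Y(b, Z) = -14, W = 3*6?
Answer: -375578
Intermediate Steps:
W = 18
D(y) = 4*y² (D(y) = (2*y)² = 4*y²)
V = 1444 (V = (18 + 4*(√(-1 + 6))²)² = (18 + 4*(√5)²)² = (18 + 4*5)² = (18 + 20)² = 38² = 1444)
(290 + Y(14, 4)*V) - 355652 = (290 - 14*1444) - 355652 = (290 - 20216) - 355652 = -19926 - 355652 = -375578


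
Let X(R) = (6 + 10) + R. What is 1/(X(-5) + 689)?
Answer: 1/700 ≈ 0.0014286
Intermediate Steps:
X(R) = 16 + R
1/(X(-5) + 689) = 1/((16 - 5) + 689) = 1/(11 + 689) = 1/700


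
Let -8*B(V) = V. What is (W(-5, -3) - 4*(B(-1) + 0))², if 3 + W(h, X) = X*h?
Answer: 529/4 ≈ 132.25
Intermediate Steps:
B(V) = -V/8
W(h, X) = -3 + X*h
(W(-5, -3) - 4*(B(-1) + 0))² = ((-3 - 3*(-5)) - 4*(-⅛*(-1) + 0))² = ((-3 + 15) - 4*(⅛ + 0))² = (12 - 4*⅛)² = (12 - ½)² = (23/2)² = 529/4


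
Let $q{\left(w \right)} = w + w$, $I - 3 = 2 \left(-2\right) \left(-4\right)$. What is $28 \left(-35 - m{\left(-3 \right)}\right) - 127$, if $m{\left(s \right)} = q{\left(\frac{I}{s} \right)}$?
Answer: $- \frac{2257}{3} \approx -752.33$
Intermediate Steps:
$I = 19$ ($I = 3 + 2 \left(-2\right) \left(-4\right) = 3 - -16 = 3 + 16 = 19$)
$q{\left(w \right)} = 2 w$
$m{\left(s \right)} = \frac{38}{s}$ ($m{\left(s \right)} = 2 \frac{19}{s} = \frac{38}{s}$)
$28 \left(-35 - m{\left(-3 \right)}\right) - 127 = 28 \left(-35 - \frac{38}{-3}\right) - 127 = 28 \left(-35 - 38 \left(- \frac{1}{3}\right)\right) - 127 = 28 \left(-35 - - \frac{38}{3}\right) - 127 = 28 \left(-35 + \frac{38}{3}\right) - 127 = 28 \left(- \frac{67}{3}\right) - 127 = - \frac{1876}{3} - 127 = - \frac{2257}{3}$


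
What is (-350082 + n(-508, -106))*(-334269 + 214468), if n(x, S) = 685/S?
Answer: 4445740473977/106 ≈ 4.1941e+10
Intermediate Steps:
(-350082 + n(-508, -106))*(-334269 + 214468) = (-350082 + 685/(-106))*(-334269 + 214468) = (-350082 + 685*(-1/106))*(-119801) = (-350082 - 685/106)*(-119801) = -37109377/106*(-119801) = 4445740473977/106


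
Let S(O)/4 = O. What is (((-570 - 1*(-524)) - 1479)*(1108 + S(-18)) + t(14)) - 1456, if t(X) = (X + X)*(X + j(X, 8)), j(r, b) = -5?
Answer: -1581104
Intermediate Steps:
S(O) = 4*O
t(X) = 2*X*(-5 + X) (t(X) = (X + X)*(X - 5) = (2*X)*(-5 + X) = 2*X*(-5 + X))
(((-570 - 1*(-524)) - 1479)*(1108 + S(-18)) + t(14)) - 1456 = (((-570 - 1*(-524)) - 1479)*(1108 + 4*(-18)) + 2*14*(-5 + 14)) - 1456 = (((-570 + 524) - 1479)*(1108 - 72) + 2*14*9) - 1456 = ((-46 - 1479)*1036 + 252) - 1456 = (-1525*1036 + 252) - 1456 = (-1579900 + 252) - 1456 = -1579648 - 1456 = -1581104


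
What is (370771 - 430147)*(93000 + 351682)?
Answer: -26403438432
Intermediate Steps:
(370771 - 430147)*(93000 + 351682) = -59376*444682 = -26403438432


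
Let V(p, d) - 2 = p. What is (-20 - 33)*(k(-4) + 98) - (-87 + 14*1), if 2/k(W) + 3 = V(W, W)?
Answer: -25499/5 ≈ -5099.8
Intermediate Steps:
V(p, d) = 2 + p
k(W) = 2/(-1 + W) (k(W) = 2/(-3 + (2 + W)) = 2/(-1 + W))
(-20 - 33)*(k(-4) + 98) - (-87 + 14*1) = (-20 - 33)*(2/(-1 - 4) + 98) - (-87 + 14*1) = -53*(2/(-5) + 98) - (-87 + 14) = -53*(2*(-⅕) + 98) - 1*(-73) = -53*(-⅖ + 98) + 73 = -53*488/5 + 73 = -25864/5 + 73 = -25499/5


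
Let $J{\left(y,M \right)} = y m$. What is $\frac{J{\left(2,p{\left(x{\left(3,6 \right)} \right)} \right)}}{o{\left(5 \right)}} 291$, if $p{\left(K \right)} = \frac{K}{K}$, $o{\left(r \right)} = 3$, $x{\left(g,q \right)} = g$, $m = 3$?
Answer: $582$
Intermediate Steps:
$p{\left(K \right)} = 1$
$J{\left(y,M \right)} = 3 y$ ($J{\left(y,M \right)} = y 3 = 3 y$)
$\frac{J{\left(2,p{\left(x{\left(3,6 \right)} \right)} \right)}}{o{\left(5 \right)}} 291 = \frac{3 \cdot 2}{3} \cdot 291 = 6 \cdot \frac{1}{3} \cdot 291 = 2 \cdot 291 = 582$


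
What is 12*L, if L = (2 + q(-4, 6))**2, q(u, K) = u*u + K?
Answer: 6912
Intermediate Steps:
q(u, K) = K + u**2 (q(u, K) = u**2 + K = K + u**2)
L = 576 (L = (2 + (6 + (-4)**2))**2 = (2 + (6 + 16))**2 = (2 + 22)**2 = 24**2 = 576)
12*L = 12*576 = 6912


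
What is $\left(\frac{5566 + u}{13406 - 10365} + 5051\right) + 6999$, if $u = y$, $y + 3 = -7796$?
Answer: $\frac{36641817}{3041} \approx 12049.0$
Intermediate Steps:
$y = -7799$ ($y = -3 - 7796 = -7799$)
$u = -7799$
$\left(\frac{5566 + u}{13406 - 10365} + 5051\right) + 6999 = \left(\frac{5566 - 7799}{13406 - 10365} + 5051\right) + 6999 = \left(- \frac{2233}{3041} + 5051\right) + 6999 = \frac{15357858}{3041} + 6999 = \frac{36641817}{3041}$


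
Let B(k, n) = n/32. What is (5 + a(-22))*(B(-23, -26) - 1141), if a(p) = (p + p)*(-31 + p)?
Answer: -42694653/16 ≈ -2.6684e+6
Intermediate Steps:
B(k, n) = n/32 (B(k, n) = n*(1/32) = n/32)
a(p) = 2*p*(-31 + p) (a(p) = (2*p)*(-31 + p) = 2*p*(-31 + p))
(5 + a(-22))*(B(-23, -26) - 1141) = (5 + 2*(-22)*(-31 - 22))*((1/32)*(-26) - 1141) = (5 + 2*(-22)*(-53))*(-13/16 - 1141) = (5 + 2332)*(-18269/16) = 2337*(-18269/16) = -42694653/16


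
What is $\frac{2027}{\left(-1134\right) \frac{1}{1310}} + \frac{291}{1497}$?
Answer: $- \frac{662459816}{282933} \approx -2341.4$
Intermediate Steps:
$\frac{2027}{\left(-1134\right) \frac{1}{1310}} + \frac{291}{1497} = \frac{2027}{\left(-1134\right) \frac{1}{1310}} + 291 \cdot \frac{1}{1497} = \frac{2027}{- \frac{567}{655}} + \frac{97}{499} = 2027 \left(- \frac{655}{567}\right) + \frac{97}{499} = - \frac{1327685}{567} + \frac{97}{499} = - \frac{662459816}{282933}$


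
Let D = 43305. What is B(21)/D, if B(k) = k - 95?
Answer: -74/43305 ≈ -0.0017088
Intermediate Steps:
B(k) = -95 + k
B(21)/D = (-95 + 21)/43305 = -74*1/43305 = -74/43305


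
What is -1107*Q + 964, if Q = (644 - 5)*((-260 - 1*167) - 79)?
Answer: 357931702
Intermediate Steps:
Q = -323334 (Q = 639*((-260 - 167) - 79) = 639*(-427 - 79) = 639*(-506) = -323334)
-1107*Q + 964 = -1107*(-323334) + 964 = 357930738 + 964 = 357931702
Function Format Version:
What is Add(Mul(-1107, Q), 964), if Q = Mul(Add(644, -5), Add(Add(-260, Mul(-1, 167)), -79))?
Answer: 357931702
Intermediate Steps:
Q = -323334 (Q = Mul(639, Add(Add(-260, -167), -79)) = Mul(639, Add(-427, -79)) = Mul(639, -506) = -323334)
Add(Mul(-1107, Q), 964) = Add(Mul(-1107, -323334), 964) = Add(357930738, 964) = 357931702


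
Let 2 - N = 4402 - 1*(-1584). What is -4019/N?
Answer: 4019/5984 ≈ 0.67162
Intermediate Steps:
N = -5984 (N = 2 - (4402 - 1*(-1584)) = 2 - (4402 + 1584) = 2 - 1*5986 = 2 - 5986 = -5984)
-4019/N = -4019/(-5984) = -4019*(-1/5984) = 4019/5984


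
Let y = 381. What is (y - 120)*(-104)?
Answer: -27144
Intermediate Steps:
(y - 120)*(-104) = (381 - 120)*(-104) = 261*(-104) = -27144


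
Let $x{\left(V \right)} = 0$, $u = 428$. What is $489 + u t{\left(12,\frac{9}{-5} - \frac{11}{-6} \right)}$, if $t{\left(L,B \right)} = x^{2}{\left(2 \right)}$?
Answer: $489$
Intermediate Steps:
$t{\left(L,B \right)} = 0$ ($t{\left(L,B \right)} = 0^{2} = 0$)
$489 + u t{\left(12,\frac{9}{-5} - \frac{11}{-6} \right)} = 489 + 428 \cdot 0 = 489 + 0 = 489$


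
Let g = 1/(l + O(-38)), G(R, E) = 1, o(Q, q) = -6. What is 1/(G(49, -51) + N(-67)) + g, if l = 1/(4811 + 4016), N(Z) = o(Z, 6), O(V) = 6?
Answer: -8828/264815 ≈ -0.033336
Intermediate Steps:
N(Z) = -6
l = 1/8827 ≈ 0.00011329
g = 8827/52963 (g = 1/(1/8827 + 6) = 1/(52963/8827) = 8827/52963 ≈ 0.16666)
1/(G(49, -51) + N(-67)) + g = 1/(1 - 6) + 8827/52963 = 1/(-5) + 8827/52963 = -⅕ + 8827/52963 = -8828/264815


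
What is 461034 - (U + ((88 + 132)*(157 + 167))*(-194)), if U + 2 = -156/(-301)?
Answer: 4301096000/301 ≈ 1.4289e+7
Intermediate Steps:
U = -446/301 (U = -2 - 156/(-301) = -2 - 156*(-1/301) = -2 + 156/301 = -446/301 ≈ -1.4817)
461034 - (U + ((88 + 132)*(157 + 167))*(-194)) = 461034 - (-446/301 + ((88 + 132)*(157 + 167))*(-194)) = 461034 - (-446/301 + (220*324)*(-194)) = 461034 - (-446/301 + 71280*(-194)) = 461034 - (-446/301 - 13828320) = 461034 - 1*(-4162324766/301) = 461034 + 4162324766/301 = 4301096000/301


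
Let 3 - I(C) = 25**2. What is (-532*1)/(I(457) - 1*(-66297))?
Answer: -532/65675 ≈ -0.0081005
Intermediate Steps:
I(C) = -622 (I(C) = 3 - 1*25**2 = 3 - 1*625 = 3 - 625 = -622)
(-532*1)/(I(457) - 1*(-66297)) = (-532*1)/(-622 - 1*(-66297)) = -532/(-622 + 66297) = -532/65675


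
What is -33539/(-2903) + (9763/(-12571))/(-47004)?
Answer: 1524445920005/131949675804 ≈ 11.553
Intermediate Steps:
-33539/(-2903) + (9763/(-12571))/(-47004) = -33539*(-1/2903) + (9763*(-1/12571))*(-1/47004) = 33539/2903 - 751/967*(-1/47004) = 33539/2903 + 751/45452868 = 1524445920005/131949675804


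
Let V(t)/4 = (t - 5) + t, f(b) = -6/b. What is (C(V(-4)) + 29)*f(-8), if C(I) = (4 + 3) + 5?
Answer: 123/4 ≈ 30.750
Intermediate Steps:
V(t) = -20 + 8*t (V(t) = 4*((t - 5) + t) = 4*((-5 + t) + t) = 4*(-5 + 2*t) = -20 + 8*t)
C(I) = 12 (C(I) = 7 + 5 = 12)
(C(V(-4)) + 29)*f(-8) = (12 + 29)*(-6/(-8)) = 41*(-6*(-⅛)) = 41*(¾) = 123/4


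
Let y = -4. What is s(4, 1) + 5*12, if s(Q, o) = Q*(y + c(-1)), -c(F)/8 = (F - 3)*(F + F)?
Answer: -212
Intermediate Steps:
c(F) = -16*F*(-3 + F) (c(F) = -8*(F - 3)*(F + F) = -8*(-3 + F)*2*F = -16*F*(-3 + F))
s(Q, o) = -68*Q (s(Q, o) = Q*(-4 + 16*(-1)*(3 - 1*(-1))) = Q*(-4 + 16*(-1)*(3 + 1)) = Q*(-4 + 16*(-1)*4) = Q*(-4 - 64) = Q*(-68) = -68*Q)
s(4, 1) + 5*12 = -68*4 + 5*12 = -272 + 60 = -212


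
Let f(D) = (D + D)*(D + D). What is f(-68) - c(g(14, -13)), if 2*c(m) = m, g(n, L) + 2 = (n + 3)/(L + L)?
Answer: 961861/52 ≈ 18497.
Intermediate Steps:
f(D) = 4*D² (f(D) = (2*D)*(2*D) = 4*D²)
g(n, L) = -2 + (3 + n)/(2*L) (g(n, L) = -2 + (n + 3)/(L + L) = -2 + (3 + n)/((2*L)) = -2 + (3 + n)*(1/(2*L)) = -2 + (3 + n)/(2*L))
c(m) = m/2
f(-68) - c(g(14, -13)) = 4*(-68)² - (½)*(3 + 14 - 4*(-13))/(-13)/2 = 4*4624 - (½)*(-1/13)*(3 + 14 + 52)/2 = 18496 - (½)*(-1/13)*69/2 = 18496 - (-69)/(2*26) = 18496 - 1*(-69/52) = 18496 + 69/52 = 961861/52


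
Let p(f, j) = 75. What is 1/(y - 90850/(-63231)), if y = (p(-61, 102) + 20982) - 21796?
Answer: -63231/46636859 ≈ -0.0013558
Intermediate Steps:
y = -739 (y = (75 + 20982) - 21796 = 21057 - 21796 = -739)
1/(y - 90850/(-63231)) = 1/(-739 - 90850/(-63231)) = 1/(-739 - 90850*(-1/63231)) = 1/(-739 + 90850/63231) = 1/(-46636859/63231) = -63231/46636859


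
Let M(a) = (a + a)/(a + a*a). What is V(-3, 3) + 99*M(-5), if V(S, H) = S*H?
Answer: -117/2 ≈ -58.500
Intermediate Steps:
V(S, H) = H*S
M(a) = 2*a/(a + a**2) (M(a) = (2*a)/(a + a**2) = 2*a/(a + a**2))
V(-3, 3) + 99*M(-5) = 3*(-3) + 99*(2/(1 - 5)) = -9 + 99*(2/(-4)) = -9 + 99*(2*(-1/4)) = -9 + 99*(-1/2) = -9 - 99/2 = -117/2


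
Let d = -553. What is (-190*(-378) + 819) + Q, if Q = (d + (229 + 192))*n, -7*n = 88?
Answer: 520089/7 ≈ 74298.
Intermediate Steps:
n = -88/7 (n = -⅐*88 = -88/7 ≈ -12.571)
Q = 11616/7 (Q = (-553 + (229 + 192))*(-88/7) = (-553 + 421)*(-88/7) = -132*(-88/7) = 11616/7 ≈ 1659.4)
(-190*(-378) + 819) + Q = (-190*(-378) + 819) + 11616/7 = (71820 + 819) + 11616/7 = 72639 + 11616/7 = 520089/7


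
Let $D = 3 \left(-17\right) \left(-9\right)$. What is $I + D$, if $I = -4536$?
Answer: $-4077$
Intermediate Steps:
$D = 459$ ($D = \left(-51\right) \left(-9\right) = 459$)
$I + D = -4536 + 459 = -4077$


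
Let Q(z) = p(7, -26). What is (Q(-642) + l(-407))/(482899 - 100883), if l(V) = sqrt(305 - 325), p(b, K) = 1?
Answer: 1/382016 + I*sqrt(5)/191008 ≈ 2.6177e-6 + 1.1707e-5*I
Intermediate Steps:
l(V) = 2*I*sqrt(5) (l(V) = sqrt(-20) = 2*I*sqrt(5))
Q(z) = 1
(Q(-642) + l(-407))/(482899 - 100883) = (1 + 2*I*sqrt(5))/(482899 - 100883) = (1 + 2*I*sqrt(5))/382016 = (1 + 2*I*sqrt(5))*(1/382016) = 1/382016 + I*sqrt(5)/191008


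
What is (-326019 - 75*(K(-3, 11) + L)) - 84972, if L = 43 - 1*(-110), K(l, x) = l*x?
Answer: -419991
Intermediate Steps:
L = 153 (L = 43 + 110 = 153)
(-326019 - 75*(K(-3, 11) + L)) - 84972 = (-326019 - 75*(-3*11 + 153)) - 84972 = (-326019 - 75*(-33 + 153)) - 84972 = (-326019 - 75*120) - 84972 = (-326019 - 9000) - 84972 = -335019 - 84972 = -419991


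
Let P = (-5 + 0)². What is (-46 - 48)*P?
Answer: -2350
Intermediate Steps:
P = 25 (P = (-5)² = 25)
(-46 - 48)*P = (-46 - 48)*25 = -94*25 = -2350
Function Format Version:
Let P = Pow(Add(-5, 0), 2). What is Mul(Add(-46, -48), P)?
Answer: -2350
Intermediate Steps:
P = 25 (P = Pow(-5, 2) = 25)
Mul(Add(-46, -48), P) = Mul(Add(-46, -48), 25) = Mul(-94, 25) = -2350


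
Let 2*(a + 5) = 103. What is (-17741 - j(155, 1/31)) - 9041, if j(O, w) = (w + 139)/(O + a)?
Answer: -334596146/12493 ≈ -26783.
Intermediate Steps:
a = 93/2 (a = -5 + (½)*103 = -5 + 103/2 = 93/2 ≈ 46.500)
j(O, w) = (139 + w)/(93/2 + O) (j(O, w) = (w + 139)/(O + 93/2) = (139 + w)/(93/2 + O))
(-17741 - j(155, 1/31)) - 9041 = (-17741 - 2*(139 + 1/31)/(93 + 2*155)) - 9041 = (-17741 - 2*(139 + 1/31)/(93 + 310)) - 9041 = (-17741 - 2*4310/(403*31)) - 9041 = (-17741 - 1*8620/12493) - 9041 = (-17741 - 8620/12493) - 9041 = -221646933/12493 - 9041 = -334596146/12493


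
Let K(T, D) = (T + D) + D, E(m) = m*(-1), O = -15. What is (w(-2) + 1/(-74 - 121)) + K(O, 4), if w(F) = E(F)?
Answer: -976/195 ≈ -5.0051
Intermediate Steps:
E(m) = -m
w(F) = -F
K(T, D) = T + 2*D (K(T, D) = (D + T) + D = T + 2*D)
(w(-2) + 1/(-74 - 121)) + K(O, 4) = (-1*(-2) + 1/(-74 - 121)) + (-15 + 2*4) = (2 + 1/(-195)) + (-15 + 8) = (2 - 1/195) - 7 = 389/195 - 7 = -976/195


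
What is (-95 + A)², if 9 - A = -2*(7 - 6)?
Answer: 7056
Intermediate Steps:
A = 11 (A = 9 - (-2)*(7 - 6) = 9 - (-2) = 9 - 1*(-2) = 9 + 2 = 11)
(-95 + A)² = (-95 + 11)² = (-84)² = 7056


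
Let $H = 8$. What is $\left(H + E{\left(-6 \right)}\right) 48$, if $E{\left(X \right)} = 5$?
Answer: $624$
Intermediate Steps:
$\left(H + E{\left(-6 \right)}\right) 48 = \left(8 + 5\right) 48 = 13 \cdot 48 = 624$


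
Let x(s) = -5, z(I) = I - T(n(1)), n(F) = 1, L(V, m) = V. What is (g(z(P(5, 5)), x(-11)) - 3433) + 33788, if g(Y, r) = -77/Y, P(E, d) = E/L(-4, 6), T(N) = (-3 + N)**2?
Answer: 91109/3 ≈ 30370.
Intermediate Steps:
P(E, d) = -E/4 (P(E, d) = E/(-4) = E*(-1/4) = -E/4)
z(I) = -4 + I (z(I) = I - (-3 + 1)**2 = I - 1*(-2)**2 = I - 1*4 = I - 4 = -4 + I)
(g(z(P(5, 5)), x(-11)) - 3433) + 33788 = (-77/(-4 - 1/4*5) - 3433) + 33788 = (-77/(-4 - 5/4) - 3433) + 33788 = (-77/(-21/4) - 3433) + 33788 = (-77*(-4/21) - 3433) + 33788 = (44/3 - 3433) + 33788 = -10255/3 + 33788 = 91109/3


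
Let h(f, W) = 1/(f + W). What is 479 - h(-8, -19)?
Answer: 12934/27 ≈ 479.04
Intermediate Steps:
h(f, W) = 1/(W + f)
479 - h(-8, -19) = 479 - 1/(-19 - 8) = 479 - 1/(-27) = 479 - 1*(-1/27) = 479 + 1/27 = 12934/27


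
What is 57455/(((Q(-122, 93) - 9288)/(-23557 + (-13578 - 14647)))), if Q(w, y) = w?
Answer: 297513481/941 ≈ 3.1617e+5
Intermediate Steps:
57455/(((Q(-122, 93) - 9288)/(-23557 + (-13578 - 14647)))) = 57455/(((-122 - 9288)/(-23557 + (-13578 - 14647)))) = 57455/((-9410/(-23557 - 28225))) = 57455/((-9410/(-51782))) = 57455/((-9410*(-1/51782))) = 57455/(4705/25891) = 57455*(25891/4705) = 297513481/941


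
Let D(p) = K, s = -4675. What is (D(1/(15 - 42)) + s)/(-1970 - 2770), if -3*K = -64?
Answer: 13961/14220 ≈ 0.98179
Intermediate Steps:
K = 64/3 (K = -⅓*(-64) = 64/3 ≈ 21.333)
D(p) = 64/3
(D(1/(15 - 42)) + s)/(-1970 - 2770) = (64/3 - 4675)/(-1970 - 2770) = -13961/3/(-4740) = -13961/3*(-1/4740) = 13961/14220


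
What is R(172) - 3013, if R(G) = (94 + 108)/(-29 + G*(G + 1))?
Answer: -89567249/29727 ≈ -3013.0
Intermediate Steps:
R(G) = 202/(-29 + G*(1 + G))
R(172) - 3013 = 202/(-29 + 172 + 172²) - 3013 = 202/(-29 + 172 + 29584) - 3013 = 202/29727 - 3013 = -89567249/29727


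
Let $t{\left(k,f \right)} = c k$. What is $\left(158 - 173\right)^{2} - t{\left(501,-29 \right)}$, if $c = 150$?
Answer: $-74925$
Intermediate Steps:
$t{\left(k,f \right)} = 150 k$
$\left(158 - 173\right)^{2} - t{\left(501,-29 \right)} = \left(158 - 173\right)^{2} - 150 \cdot 501 = \left(-15\right)^{2} - 75150 = 225 - 75150 = -74925$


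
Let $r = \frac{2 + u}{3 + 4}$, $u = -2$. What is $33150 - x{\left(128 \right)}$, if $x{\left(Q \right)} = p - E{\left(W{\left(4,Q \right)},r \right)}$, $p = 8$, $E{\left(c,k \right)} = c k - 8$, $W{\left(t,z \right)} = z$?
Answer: $33134$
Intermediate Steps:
$r = 0$ ($r = \frac{2 - 2}{3 + 4} = \frac{0}{7} = 0 \cdot \frac{1}{7} = 0$)
$E{\left(c,k \right)} = -8 + c k$
$x{\left(Q \right)} = 16$ ($x{\left(Q \right)} = 8 - \left(-8 + Q 0\right) = 8 - \left(-8 + 0\right) = 8 - -8 = 8 + 8 = 16$)
$33150 - x{\left(128 \right)} = 33150 - 16 = 33134$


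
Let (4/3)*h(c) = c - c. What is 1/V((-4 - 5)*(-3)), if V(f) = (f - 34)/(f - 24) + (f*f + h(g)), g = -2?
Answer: 3/2180 ≈ 0.0013761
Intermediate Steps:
h(c) = 0 (h(c) = 3*(c - c)/4 = (¾)*0 = 0)
V(f) = f² + (-34 + f)/(-24 + f) (V(f) = (f - 34)/(f - 24) + (f*f + 0) = (-34 + f)/(-24 + f) + (f² + 0) = (-34 + f)/(-24 + f) + f² = f² + (-34 + f)/(-24 + f))
1/V((-4 - 5)*(-3)) = 1/((-34 + (-4 - 5)*(-3) + ((-4 - 5)*(-3))³ - 24*9*(-4 - 5)²)/(-24 + (-4 - 5)*(-3))) = 1/((-34 - 9*(-3) + (-9*(-3))³ - 24*(-9*(-3))²)/(-24 - 9*(-3))) = 1/((-34 + 27 + 27³ - 24*27²)/(-24 + 27)) = 1/((-34 + 27 + 19683 - 24*729)/3) = 1/((-34 + 27 + 19683 - 17496)/3) = 1/((⅓)*2180) = 1/(2180/3) = 3/2180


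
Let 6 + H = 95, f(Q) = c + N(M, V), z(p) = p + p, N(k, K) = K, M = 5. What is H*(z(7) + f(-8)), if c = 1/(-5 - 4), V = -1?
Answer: 10324/9 ≈ 1147.1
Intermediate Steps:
z(p) = 2*p
c = -⅑ (c = 1/(-9) = -⅑ ≈ -0.11111)
f(Q) = -10/9 (f(Q) = -⅑ - 1 = -10/9)
H = 89 (H = -6 + 95 = 89)
H*(z(7) + f(-8)) = 89*(2*7 - 10/9) = 89*(14 - 10/9) = 89*(116/9) = 10324/9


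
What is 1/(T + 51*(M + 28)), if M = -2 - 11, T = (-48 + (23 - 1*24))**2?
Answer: 1/3166 ≈ 0.00031586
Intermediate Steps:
T = 2401 (T = (-48 + (23 - 24))**2 = (-48 - 1)**2 = (-49)**2 = 2401)
M = -13
1/(T + 51*(M + 28)) = 1/(2401 + 51*(-13 + 28)) = 1/(2401 + 51*15) = 1/(2401 + 765) = 1/3166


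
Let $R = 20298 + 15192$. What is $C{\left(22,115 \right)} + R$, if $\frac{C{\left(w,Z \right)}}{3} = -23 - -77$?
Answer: $35652$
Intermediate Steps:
$C{\left(w,Z \right)} = 162$ ($C{\left(w,Z \right)} = 3 \left(-23 - -77\right) = 3 \left(-23 + 77\right) = 3 \cdot 54 = 162$)
$R = 35490$
$C{\left(22,115 \right)} + R = 162 + 35490 = 35652$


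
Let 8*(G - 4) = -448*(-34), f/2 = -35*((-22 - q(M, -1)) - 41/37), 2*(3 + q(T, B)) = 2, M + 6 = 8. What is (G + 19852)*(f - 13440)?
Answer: -9631193600/37 ≈ -2.6030e+8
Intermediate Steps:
M = 2 (M = -6 + 8 = 2)
q(T, B) = -2 (q(T, B) = -3 + (½)*2 = -3 + 1 = -2)
f = 54670/37 (f = 2*(-35*((-22 - 1*(-2)) - 41/37)) = 2*(-35*((-22 + 2) - 41*1/37)) = 2*(-35*(-20 - 41/37)) = 2*(-35*(-781/37)) = 2*(27335/37) = 54670/37 ≈ 1477.6)
G = 1908 (G = 4 + (-448*(-34))/8 = 4 + (⅛)*15232 = 4 + 1904 = 1908)
(G + 19852)*(f - 13440) = (1908 + 19852)*(54670/37 - 13440) = 21760*(-442610/37) = -9631193600/37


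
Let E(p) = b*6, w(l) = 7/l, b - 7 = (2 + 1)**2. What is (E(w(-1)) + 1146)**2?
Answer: 1542564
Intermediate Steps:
b = 16 (b = 7 + (2 + 1)**2 = 7 + 3**2 = 7 + 9 = 16)
E(p) = 96 (E(p) = 16*6 = 96)
(E(w(-1)) + 1146)**2 = (96 + 1146)**2 = 1242**2 = 1542564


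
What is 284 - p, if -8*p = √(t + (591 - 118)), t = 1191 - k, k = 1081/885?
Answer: 284 + √1302329715/7080 ≈ 289.10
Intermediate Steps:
k = 1081/885 (k = 1081*(1/885) = 1081/885 ≈ 1.2215)
t = 1052954/885 (t = 1191 - 1*1081/885 = 1191 - 1081/885 = 1052954/885 ≈ 1189.8)
p = -√1302329715/7080 (p = -√(1052954/885 + (591 - 118))/8 = -√(1052954/885 + 473)/8 = -√1302329715/7080 ≈ -5.0971)
284 - p = 284 - (-1)*√1302329715/7080 = 284 + √1302329715/7080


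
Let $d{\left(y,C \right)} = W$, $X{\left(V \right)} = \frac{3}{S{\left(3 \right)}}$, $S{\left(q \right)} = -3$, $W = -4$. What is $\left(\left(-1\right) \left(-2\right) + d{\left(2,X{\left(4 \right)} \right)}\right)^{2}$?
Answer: $4$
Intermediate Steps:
$X{\left(V \right)} = -1$ ($X{\left(V \right)} = \frac{3}{-3} = 3 \left(- \frac{1}{3}\right) = -1$)
$d{\left(y,C \right)} = -4$
$\left(\left(-1\right) \left(-2\right) + d{\left(2,X{\left(4 \right)} \right)}\right)^{2} = \left(\left(-1\right) \left(-2\right) - 4\right)^{2} = \left(2 - 4\right)^{2} = \left(-2\right)^{2} = 4$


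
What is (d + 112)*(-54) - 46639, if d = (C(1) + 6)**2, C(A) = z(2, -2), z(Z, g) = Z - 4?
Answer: -53551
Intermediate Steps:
z(Z, g) = -4 + Z
C(A) = -2 (C(A) = -4 + 2 = -2)
d = 16 (d = (-2 + 6)**2 = 4**2 = 16)
(d + 112)*(-54) - 46639 = (16 + 112)*(-54) - 46639 = 128*(-54) - 46639 = -6912 - 46639 = -53551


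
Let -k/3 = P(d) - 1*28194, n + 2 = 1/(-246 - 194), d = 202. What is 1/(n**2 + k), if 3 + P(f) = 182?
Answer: 193600/16271888161 ≈ 1.1898e-5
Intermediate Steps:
P(f) = 179 (P(f) = -3 + 182 = 179)
n = -881/440 (n = -2 + 1/(-246 - 194) = -2 + 1/(-440) = -2 - 1/440 = -881/440 ≈ -2.0023)
k = 84045 (k = -3*(179 - 1*28194) = -3*(179 - 28194) = -3*(-28015) = 84045)
1/(n**2 + k) = 1/((-881/440)**2 + 84045) = 1/(776161/193600 + 84045) = 1/(16271888161/193600) = 193600/16271888161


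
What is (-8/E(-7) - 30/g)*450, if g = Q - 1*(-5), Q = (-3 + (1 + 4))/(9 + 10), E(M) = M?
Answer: -1446300/679 ≈ -2130.0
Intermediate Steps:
Q = 2/19 (Q = (-3 + 5)/19 = 2*(1/19) = 2/19 ≈ 0.10526)
g = 97/19 (g = 2/19 - 1*(-5) = 2/19 + 5 = 97/19 ≈ 5.1053)
(-8/E(-7) - 30/g)*450 = (-8/(-7) - 30/97/19)*450 = (-8*(-⅐) - 30*19/97)*450 = (8/7 - 570/97)*450 = -3214/679*450 = -1446300/679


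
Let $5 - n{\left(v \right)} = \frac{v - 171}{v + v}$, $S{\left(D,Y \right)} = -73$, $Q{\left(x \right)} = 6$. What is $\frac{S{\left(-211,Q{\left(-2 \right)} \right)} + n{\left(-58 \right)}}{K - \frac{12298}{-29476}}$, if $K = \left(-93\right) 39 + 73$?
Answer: $\frac{59814173}{3037616774} \approx 0.019691$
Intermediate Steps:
$K = -3554$ ($K = -3627 + 73 = -3554$)
$n{\left(v \right)} = 5 - \frac{-171 + v}{2 v}$ ($n{\left(v \right)} = 5 - \frac{v - 171}{v + v} = 5 - \frac{-171 + v}{2 v}$)
$\frac{S{\left(-211,Q{\left(-2 \right)} \right)} + n{\left(-58 \right)}}{K - \frac{12298}{-29476}} = \frac{-73 + \frac{9 \left(19 - 58\right)}{2 \left(-58\right)}}{-3554 - \frac{12298}{-29476}} = \frac{-73 + \frac{9}{2} \left(- \frac{1}{58}\right) \left(-39\right)}{-3554 - - \frac{6149}{14738}} = \frac{-73 + \frac{351}{116}}{-3554 + \frac{6149}{14738}} = - \frac{8117}{116 \left(- \frac{52372703}{14738}\right)} = \left(- \frac{8117}{116}\right) \left(- \frac{14738}{52372703}\right) = \frac{59814173}{3037616774}$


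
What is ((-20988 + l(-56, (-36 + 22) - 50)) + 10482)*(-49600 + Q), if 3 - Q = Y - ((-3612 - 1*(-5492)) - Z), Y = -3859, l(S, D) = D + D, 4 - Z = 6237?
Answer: 400104250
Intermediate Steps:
Z = -6233 (Z = 4 - 1*6237 = 4 - 6237 = -6233)
l(S, D) = 2*D
Q = 11975 (Q = 3 - (-3859 - ((-3612 - 1*(-5492)) - 1*(-6233))) = 3 - (-3859 - ((-3612 + 5492) + 6233)) = 3 - (-3859 - (1880 + 6233)) = 3 - (-3859 - 1*8113) = 3 - (-3859 - 8113) = 3 - 1*(-11972) = 3 + 11972 = 11975)
((-20988 + l(-56, (-36 + 22) - 50)) + 10482)*(-49600 + Q) = ((-20988 + 2*((-36 + 22) - 50)) + 10482)*(-49600 + 11975) = ((-20988 + 2*(-14 - 50)) + 10482)*(-37625) = ((-20988 + 2*(-64)) + 10482)*(-37625) = ((-20988 - 128) + 10482)*(-37625) = (-21116 + 10482)*(-37625) = -10634*(-37625) = 400104250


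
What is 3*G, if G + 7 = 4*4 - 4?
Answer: 15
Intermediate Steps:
G = 5 (G = -7 + (4*4 - 4) = -7 + (16 - 4) = -7 + 12 = 5)
3*G = 3*5 = 15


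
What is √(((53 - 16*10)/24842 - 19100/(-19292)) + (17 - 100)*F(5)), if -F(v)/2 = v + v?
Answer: √23843694173175483334/119812966 ≈ 40.755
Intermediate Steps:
F(v) = -4*v (F(v) = -2*(v + v) = -4*v)
√(((53 - 16*10)/24842 - 19100/(-19292)) + (17 - 100)*F(5)) = √(((53 - 16*10)/24842 - 19100/(-19292)) + (17 - 100)*(-4*5)) = √(((53 - 160)*(1/24842) - 19100*(-1/19292)) - 83*(-20)) = √((-107*1/24842 + 4775/4823) + 1660) = √((-107/24842 + 4775/4823) + 1660) = √(118104489/119812966 + 1660) = √(199007628049/119812966) = √23843694173175483334/119812966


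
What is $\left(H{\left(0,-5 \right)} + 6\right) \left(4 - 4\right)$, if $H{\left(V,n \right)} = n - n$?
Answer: $0$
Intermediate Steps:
$H{\left(V,n \right)} = 0$
$\left(H{\left(0,-5 \right)} + 6\right) \left(4 - 4\right) = \left(0 + 6\right) \left(4 - 4\right) = 6 \left(4 - 4\right) = 6 \cdot 0 = 0$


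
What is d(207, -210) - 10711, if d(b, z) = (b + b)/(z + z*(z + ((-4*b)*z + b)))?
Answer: -65184254099/6085730 ≈ -10711.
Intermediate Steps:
d(b, z) = 2*b/(z + z*(b + z - 4*b*z)) (d(b, z) = (2*b)/(z + z*(z + (-4*b*z + b))) = (2*b)/(z + z*(z + (b - 4*b*z))) = (2*b)/(z + z*(b + z - 4*b*z)) = 2*b/(z + z*(b + z - 4*b*z)))
d(207, -210) - 10711 = 2*207/(-210*(1 + 207 - 210 - 4*207*(-210))) - 10711 = 2*207*(-1/210)/(1 + 207 - 210 + 173880) - 10711 = 2*207*(-1/210)/173878 - 10711 = 2*207*(-1/210)*(1/173878) - 10711 = -69/6085730 - 10711 = -65184254099/6085730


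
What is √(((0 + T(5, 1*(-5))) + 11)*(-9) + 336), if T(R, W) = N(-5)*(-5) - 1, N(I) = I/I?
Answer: √291 ≈ 17.059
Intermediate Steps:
N(I) = 1
T(R, W) = -6 (T(R, W) = 1*(-5) - 1 = -5 - 1 = -6)
√(((0 + T(5, 1*(-5))) + 11)*(-9) + 336) = √(((0 - 6) + 11)*(-9) + 336) = √((-6 + 11)*(-9) + 336) = √(5*(-9) + 336) = √(-45 + 336) = √291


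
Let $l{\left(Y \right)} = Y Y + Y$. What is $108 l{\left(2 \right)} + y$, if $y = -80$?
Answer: $568$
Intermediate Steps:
$l{\left(Y \right)} = Y + Y^{2}$ ($l{\left(Y \right)} = Y^{2} + Y = Y + Y^{2}$)
$108 l{\left(2 \right)} + y = 108 \cdot 2 \left(1 + 2\right) - 80 = 108 \cdot 2 \cdot 3 - 80 = 108 \cdot 6 - 80 = 648 - 80 = 568$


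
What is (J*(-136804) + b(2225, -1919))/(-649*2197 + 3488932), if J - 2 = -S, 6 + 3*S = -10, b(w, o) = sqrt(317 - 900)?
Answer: -3009688/6189237 + I*sqrt(583)/2063079 ≈ -0.48628 + 1.1704e-5*I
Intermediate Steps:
b(w, o) = I*sqrt(583) (b(w, o) = sqrt(-583) = I*sqrt(583))
S = -16/3 (S = -2 + (1/3)*(-10) = -2 - 10/3 = -16/3 ≈ -5.3333)
J = 22/3 (J = 2 - 1*(-16/3) = 2 + 16/3 = 22/3 ≈ 7.3333)
(J*(-136804) + b(2225, -1919))/(-649*2197 + 3488932) = ((22/3)*(-136804) + I*sqrt(583))/(-649*2197 + 3488932) = (-3009688/3 + I*sqrt(583))/(-1425853 + 3488932) = (-3009688/3 + I*sqrt(583))/2063079 = (-3009688/3 + I*sqrt(583))*(1/2063079) = -3009688/6189237 + I*sqrt(583)/2063079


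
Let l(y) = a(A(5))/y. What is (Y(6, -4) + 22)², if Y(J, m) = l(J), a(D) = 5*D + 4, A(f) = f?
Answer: 25921/36 ≈ 720.03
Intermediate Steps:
a(D) = 4 + 5*D
l(y) = 29/y (l(y) = (4 + 5*5)/y = (4 + 25)/y = 29/y)
Y(J, m) = 29/J
(Y(6, -4) + 22)² = (29/6 + 22)² = (161/6)² = 25921/36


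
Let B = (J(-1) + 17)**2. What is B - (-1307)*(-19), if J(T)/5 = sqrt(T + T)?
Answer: -24594 + 170*I*sqrt(2) ≈ -24594.0 + 240.42*I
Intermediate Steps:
J(T) = 5*sqrt(2)*sqrt(T) (J(T) = 5*sqrt(T + T) = 5*sqrt(2*T) = 5*(sqrt(2)*sqrt(T)) = 5*sqrt(2)*sqrt(T))
B = (17 + 5*I*sqrt(2))**2 (B = (5*sqrt(2)*sqrt(-1) + 17)**2 = (5*sqrt(2)*I + 17)**2 = (5*I*sqrt(2) + 17)**2 = (17 + 5*I*sqrt(2))**2 ≈ 239.0 + 240.42*I)
B - (-1307)*(-19) = (239 + 170*I*sqrt(2)) - (-1307)*(-19) = (239 + 170*I*sqrt(2)) - 1*24833 = (239 + 170*I*sqrt(2)) - 24833 = -24594 + 170*I*sqrt(2)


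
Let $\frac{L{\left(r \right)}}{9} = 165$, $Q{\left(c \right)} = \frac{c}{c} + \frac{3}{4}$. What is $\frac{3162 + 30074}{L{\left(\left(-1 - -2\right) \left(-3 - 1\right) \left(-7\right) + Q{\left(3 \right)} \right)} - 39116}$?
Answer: $- \frac{33236}{37631} \approx -0.88321$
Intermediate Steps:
$Q{\left(c \right)} = \frac{7}{4}$ ($Q{\left(c \right)} = 1 + 3 \cdot \frac{1}{4} = 1 + \frac{3}{4} = \frac{7}{4}$)
$L{\left(r \right)} = 1485$ ($L{\left(r \right)} = 9 \cdot 165 = 1485$)
$\frac{3162 + 30074}{L{\left(\left(-1 - -2\right) \left(-3 - 1\right) \left(-7\right) + Q{\left(3 \right)} \right)} - 39116} = \frac{3162 + 30074}{1485 - 39116} = \frac{33236}{-37631} = 33236 \left(- \frac{1}{37631}\right) = - \frac{33236}{37631}$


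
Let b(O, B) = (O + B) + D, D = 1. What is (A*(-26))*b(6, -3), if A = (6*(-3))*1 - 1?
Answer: 1976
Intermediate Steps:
b(O, B) = 1 + B + O (b(O, B) = (O + B) + 1 = (B + O) + 1 = 1 + B + O)
A = -19 (A = -18*1 - 1 = -18 - 1 = -19)
(A*(-26))*b(6, -3) = (-19*(-26))*(1 - 3 + 6) = 494*4 = 1976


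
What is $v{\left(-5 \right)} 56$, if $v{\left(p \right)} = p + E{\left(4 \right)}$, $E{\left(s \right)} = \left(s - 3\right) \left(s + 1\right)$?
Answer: $0$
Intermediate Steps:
$E{\left(s \right)} = \left(1 + s\right) \left(-3 + s\right)$ ($E{\left(s \right)} = \left(-3 + s\right) \left(1 + s\right) = \left(1 + s\right) \left(-3 + s\right)$)
$v{\left(p \right)} = 5 + p$ ($v{\left(p \right)} = p - \left(11 - 16\right) = p - -5 = p + 5 = 5 + p$)
$v{\left(-5 \right)} 56 = \left(5 - 5\right) 56 = 0 \cdot 56 = 0$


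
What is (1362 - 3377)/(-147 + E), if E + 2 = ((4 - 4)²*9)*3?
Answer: 2015/149 ≈ 13.523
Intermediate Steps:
E = -2 (E = -2 + ((4 - 4)²*9)*3 = -2 + (0²*9)*3 = -2 + (0*9)*3 = -2 + 0*3 = -2 + 0 = -2)
(1362 - 3377)/(-147 + E) = (1362 - 3377)/(-147 - 2) = -2015/(-149) = -2015*(-1/149) = 2015/149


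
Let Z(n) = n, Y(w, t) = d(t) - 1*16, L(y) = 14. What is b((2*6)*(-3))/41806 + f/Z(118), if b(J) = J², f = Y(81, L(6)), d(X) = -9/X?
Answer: -3799903/34531756 ≈ -0.11004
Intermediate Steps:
Y(w, t) = -16 - 9/t (Y(w, t) = -9/t - 1*16 = -9/t - 16 = -16 - 9/t)
f = -233/14 (f = -16 - 9/14 = -233/14 ≈ -16.643)
b((2*6)*(-3))/41806 + f/Z(118) = ((2*6)*(-3))²/41806 - 233/14/118 = (12*(-3))²*(1/41806) - 233/14*1/118 = (-36)²*(1/41806) - 233/1652 = 1296*(1/41806) - 233/1652 = 648/20903 - 233/1652 = -3799903/34531756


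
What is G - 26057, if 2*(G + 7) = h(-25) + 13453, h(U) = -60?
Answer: -38735/2 ≈ -19368.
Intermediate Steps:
G = 13379/2 (G = -7 + (-60 + 13453)/2 = -7 + (½)*13393 = -7 + 13393/2 = 13379/2 ≈ 6689.5)
G - 26057 = 13379/2 - 26057 = -38735/2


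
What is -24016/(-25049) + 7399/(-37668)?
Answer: 719297137/943545732 ≈ 0.76233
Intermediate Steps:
-24016/(-25049) + 7399/(-37668) = -24016*(-1/25049) + 7399*(-1/37668) = 24016/25049 - 7399/37668 = 719297137/943545732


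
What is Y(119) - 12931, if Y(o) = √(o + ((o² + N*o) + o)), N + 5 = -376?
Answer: -12931 + 2*I*√7735 ≈ -12931.0 + 175.9*I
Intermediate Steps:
N = -381 (N = -5 - 376 = -381)
Y(o) = √(o² - 379*o) (Y(o) = √(o + ((o² - 381*o) + o)) = √(o + (o² - 380*o)) = √(o² - 379*o))
Y(119) - 12931 = √(119*(-379 + 119)) - 12931 = √(119*(-260)) - 12931 = √(-30940) - 12931 = 2*I*√7735 - 12931 = -12931 + 2*I*√7735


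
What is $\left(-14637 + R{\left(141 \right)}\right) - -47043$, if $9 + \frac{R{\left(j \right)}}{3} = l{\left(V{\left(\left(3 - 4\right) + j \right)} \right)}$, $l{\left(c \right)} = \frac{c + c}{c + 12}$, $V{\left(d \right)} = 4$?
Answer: $\frac{64761}{2} \approx 32381.0$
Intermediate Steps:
$l{\left(c \right)} = \frac{2 c}{12 + c}$
$R{\left(j \right)} = - \frac{51}{2}$ ($R{\left(j \right)} = -27 + 3 \cdot 2 \cdot 4 \frac{1}{12 + 4} = -27 + 3 \cdot 2 \cdot 4 \cdot \frac{1}{16} = -27 + 3 \cdot \frac{1}{2} = -27 + \frac{3}{2} = - \frac{51}{2}$)
$\left(-14637 + R{\left(141 \right)}\right) - -47043 = \left(-14637 - \frac{51}{2}\right) - -47043 = - \frac{29325}{2} + 47043 = \frac{64761}{2}$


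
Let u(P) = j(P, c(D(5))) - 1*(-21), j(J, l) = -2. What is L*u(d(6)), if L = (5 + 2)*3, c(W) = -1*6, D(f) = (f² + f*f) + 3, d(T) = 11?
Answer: 399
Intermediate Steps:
D(f) = 3 + 2*f² (D(f) = (f² + f²) + 3 = 2*f² + 3 = 3 + 2*f²)
c(W) = -6
L = 21 (L = 7*3 = 21)
u(P) = 19 (u(P) = -2 - 1*(-21) = -2 + 21 = 19)
L*u(d(6)) = 21*19 = 399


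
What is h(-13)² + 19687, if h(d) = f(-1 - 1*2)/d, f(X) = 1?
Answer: 3327104/169 ≈ 19687.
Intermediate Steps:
h(d) = 1/d
h(-13)² + 19687 = (1/(-13))² + 19687 = (-1/13)² + 19687 = 1/169 + 19687 = 3327104/169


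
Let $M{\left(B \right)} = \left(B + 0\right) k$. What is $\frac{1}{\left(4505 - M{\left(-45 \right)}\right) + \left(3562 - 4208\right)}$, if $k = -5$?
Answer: $\frac{1}{3634} \approx 0.00027518$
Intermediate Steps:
$M{\left(B \right)} = - 5 B$ ($M{\left(B \right)} = \left(B + 0\right) \left(-5\right) = B \left(-5\right) = - 5 B$)
$\frac{1}{\left(4505 - M{\left(-45 \right)}\right) + \left(3562 - 4208\right)} = \frac{1}{\left(4505 - \left(-5\right) \left(-45\right)\right) + \left(3562 - 4208\right)} = \frac{1}{\left(4505 - 225\right) - 646} = \frac{1}{4280 - 646} = \frac{1}{3634}$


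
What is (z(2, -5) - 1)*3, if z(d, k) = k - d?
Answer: -24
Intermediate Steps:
(z(2, -5) - 1)*3 = ((-5 - 1*2) - 1)*3 = ((-5 - 2) - 1)*3 = (-7 - 1)*3 = -8*3 = -24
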